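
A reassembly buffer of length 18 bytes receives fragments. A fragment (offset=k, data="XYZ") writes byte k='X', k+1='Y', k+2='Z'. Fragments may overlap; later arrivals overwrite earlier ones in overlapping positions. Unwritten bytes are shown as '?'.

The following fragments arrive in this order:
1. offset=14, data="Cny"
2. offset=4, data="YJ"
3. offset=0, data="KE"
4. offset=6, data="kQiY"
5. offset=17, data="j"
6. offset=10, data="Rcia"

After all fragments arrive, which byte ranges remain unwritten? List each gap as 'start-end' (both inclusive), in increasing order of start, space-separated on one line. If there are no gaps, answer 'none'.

Answer: 2-3

Derivation:
Fragment 1: offset=14 len=3
Fragment 2: offset=4 len=2
Fragment 3: offset=0 len=2
Fragment 4: offset=6 len=4
Fragment 5: offset=17 len=1
Fragment 6: offset=10 len=4
Gaps: 2-3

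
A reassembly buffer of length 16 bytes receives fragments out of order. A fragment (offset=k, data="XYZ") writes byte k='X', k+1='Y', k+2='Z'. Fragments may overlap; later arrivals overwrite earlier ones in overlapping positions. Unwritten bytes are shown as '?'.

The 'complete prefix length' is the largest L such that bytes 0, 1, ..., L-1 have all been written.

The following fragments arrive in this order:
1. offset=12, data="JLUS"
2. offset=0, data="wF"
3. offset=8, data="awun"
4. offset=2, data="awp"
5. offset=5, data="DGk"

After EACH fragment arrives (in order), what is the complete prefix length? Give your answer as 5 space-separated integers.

Fragment 1: offset=12 data="JLUS" -> buffer=????????????JLUS -> prefix_len=0
Fragment 2: offset=0 data="wF" -> buffer=wF??????????JLUS -> prefix_len=2
Fragment 3: offset=8 data="awun" -> buffer=wF??????awunJLUS -> prefix_len=2
Fragment 4: offset=2 data="awp" -> buffer=wFawp???awunJLUS -> prefix_len=5
Fragment 5: offset=5 data="DGk" -> buffer=wFawpDGkawunJLUS -> prefix_len=16

Answer: 0 2 2 5 16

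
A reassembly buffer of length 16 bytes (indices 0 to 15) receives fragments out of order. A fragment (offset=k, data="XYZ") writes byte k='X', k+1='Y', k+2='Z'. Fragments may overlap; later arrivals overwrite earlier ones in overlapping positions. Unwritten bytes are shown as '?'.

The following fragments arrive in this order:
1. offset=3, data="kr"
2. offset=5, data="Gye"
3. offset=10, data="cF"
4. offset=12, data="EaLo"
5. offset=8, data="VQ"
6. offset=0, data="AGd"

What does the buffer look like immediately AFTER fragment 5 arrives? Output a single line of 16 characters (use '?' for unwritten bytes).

Fragment 1: offset=3 data="kr" -> buffer=???kr???????????
Fragment 2: offset=5 data="Gye" -> buffer=???krGye????????
Fragment 3: offset=10 data="cF" -> buffer=???krGye??cF????
Fragment 4: offset=12 data="EaLo" -> buffer=???krGye??cFEaLo
Fragment 5: offset=8 data="VQ" -> buffer=???krGyeVQcFEaLo

Answer: ???krGyeVQcFEaLo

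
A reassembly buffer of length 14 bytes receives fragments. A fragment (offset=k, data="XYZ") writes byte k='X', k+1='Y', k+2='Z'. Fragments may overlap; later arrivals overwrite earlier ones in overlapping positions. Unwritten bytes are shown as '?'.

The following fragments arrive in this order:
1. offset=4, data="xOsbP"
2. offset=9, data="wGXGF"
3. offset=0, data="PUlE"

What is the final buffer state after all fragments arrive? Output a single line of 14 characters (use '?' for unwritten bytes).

Fragment 1: offset=4 data="xOsbP" -> buffer=????xOsbP?????
Fragment 2: offset=9 data="wGXGF" -> buffer=????xOsbPwGXGF
Fragment 3: offset=0 data="PUlE" -> buffer=PUlExOsbPwGXGF

Answer: PUlExOsbPwGXGF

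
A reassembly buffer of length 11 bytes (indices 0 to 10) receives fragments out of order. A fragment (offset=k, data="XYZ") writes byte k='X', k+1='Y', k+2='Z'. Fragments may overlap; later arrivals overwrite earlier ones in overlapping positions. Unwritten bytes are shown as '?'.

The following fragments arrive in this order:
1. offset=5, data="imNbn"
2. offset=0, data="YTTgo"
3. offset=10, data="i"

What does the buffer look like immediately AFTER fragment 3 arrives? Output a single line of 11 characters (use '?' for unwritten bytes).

Fragment 1: offset=5 data="imNbn" -> buffer=?????imNbn?
Fragment 2: offset=0 data="YTTgo" -> buffer=YTTgoimNbn?
Fragment 3: offset=10 data="i" -> buffer=YTTgoimNbni

Answer: YTTgoimNbni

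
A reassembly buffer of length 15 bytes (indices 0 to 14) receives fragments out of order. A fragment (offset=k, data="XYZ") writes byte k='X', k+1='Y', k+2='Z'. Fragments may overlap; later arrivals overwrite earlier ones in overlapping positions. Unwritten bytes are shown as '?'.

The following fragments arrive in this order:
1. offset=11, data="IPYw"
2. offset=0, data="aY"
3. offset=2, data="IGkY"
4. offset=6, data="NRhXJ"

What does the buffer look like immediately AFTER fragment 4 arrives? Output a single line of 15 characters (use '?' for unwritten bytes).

Fragment 1: offset=11 data="IPYw" -> buffer=???????????IPYw
Fragment 2: offset=0 data="aY" -> buffer=aY?????????IPYw
Fragment 3: offset=2 data="IGkY" -> buffer=aYIGkY?????IPYw
Fragment 4: offset=6 data="NRhXJ" -> buffer=aYIGkYNRhXJIPYw

Answer: aYIGkYNRhXJIPYw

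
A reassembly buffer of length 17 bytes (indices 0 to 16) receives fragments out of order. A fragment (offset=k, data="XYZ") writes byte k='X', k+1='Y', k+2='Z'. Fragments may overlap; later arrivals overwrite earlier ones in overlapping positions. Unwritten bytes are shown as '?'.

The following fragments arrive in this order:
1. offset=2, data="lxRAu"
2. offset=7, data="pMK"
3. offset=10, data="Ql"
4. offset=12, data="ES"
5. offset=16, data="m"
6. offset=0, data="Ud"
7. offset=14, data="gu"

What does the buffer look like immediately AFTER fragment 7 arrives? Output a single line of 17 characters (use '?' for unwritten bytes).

Answer: UdlxRAupMKQlESgum

Derivation:
Fragment 1: offset=2 data="lxRAu" -> buffer=??lxRAu??????????
Fragment 2: offset=7 data="pMK" -> buffer=??lxRAupMK???????
Fragment 3: offset=10 data="Ql" -> buffer=??lxRAupMKQl?????
Fragment 4: offset=12 data="ES" -> buffer=??lxRAupMKQlES???
Fragment 5: offset=16 data="m" -> buffer=??lxRAupMKQlES??m
Fragment 6: offset=0 data="Ud" -> buffer=UdlxRAupMKQlES??m
Fragment 7: offset=14 data="gu" -> buffer=UdlxRAupMKQlESgum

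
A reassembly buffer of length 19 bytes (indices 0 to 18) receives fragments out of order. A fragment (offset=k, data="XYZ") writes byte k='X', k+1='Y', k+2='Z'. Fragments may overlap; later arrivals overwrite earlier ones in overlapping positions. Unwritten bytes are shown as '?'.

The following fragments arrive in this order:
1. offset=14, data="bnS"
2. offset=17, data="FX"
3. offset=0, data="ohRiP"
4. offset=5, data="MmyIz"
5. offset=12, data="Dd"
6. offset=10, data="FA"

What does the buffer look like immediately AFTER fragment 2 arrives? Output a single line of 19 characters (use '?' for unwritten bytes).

Fragment 1: offset=14 data="bnS" -> buffer=??????????????bnS??
Fragment 2: offset=17 data="FX" -> buffer=??????????????bnSFX

Answer: ??????????????bnSFX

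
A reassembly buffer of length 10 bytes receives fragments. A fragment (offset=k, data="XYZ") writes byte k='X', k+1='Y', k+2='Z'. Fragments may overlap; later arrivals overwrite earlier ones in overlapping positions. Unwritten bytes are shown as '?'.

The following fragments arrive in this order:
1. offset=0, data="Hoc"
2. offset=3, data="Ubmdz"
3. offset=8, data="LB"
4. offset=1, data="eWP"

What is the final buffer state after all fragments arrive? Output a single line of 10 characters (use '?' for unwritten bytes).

Answer: HeWPbmdzLB

Derivation:
Fragment 1: offset=0 data="Hoc" -> buffer=Hoc???????
Fragment 2: offset=3 data="Ubmdz" -> buffer=HocUbmdz??
Fragment 3: offset=8 data="LB" -> buffer=HocUbmdzLB
Fragment 4: offset=1 data="eWP" -> buffer=HeWPbmdzLB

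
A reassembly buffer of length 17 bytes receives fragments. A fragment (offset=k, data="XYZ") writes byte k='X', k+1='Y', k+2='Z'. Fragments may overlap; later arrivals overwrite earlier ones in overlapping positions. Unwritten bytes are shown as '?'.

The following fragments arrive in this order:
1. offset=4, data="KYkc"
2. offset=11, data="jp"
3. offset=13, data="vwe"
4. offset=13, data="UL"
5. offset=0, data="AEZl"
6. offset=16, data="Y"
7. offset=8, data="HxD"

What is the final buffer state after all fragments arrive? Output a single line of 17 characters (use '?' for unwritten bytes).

Fragment 1: offset=4 data="KYkc" -> buffer=????KYkc?????????
Fragment 2: offset=11 data="jp" -> buffer=????KYkc???jp????
Fragment 3: offset=13 data="vwe" -> buffer=????KYkc???jpvwe?
Fragment 4: offset=13 data="UL" -> buffer=????KYkc???jpULe?
Fragment 5: offset=0 data="AEZl" -> buffer=AEZlKYkc???jpULe?
Fragment 6: offset=16 data="Y" -> buffer=AEZlKYkc???jpULeY
Fragment 7: offset=8 data="HxD" -> buffer=AEZlKYkcHxDjpULeY

Answer: AEZlKYkcHxDjpULeY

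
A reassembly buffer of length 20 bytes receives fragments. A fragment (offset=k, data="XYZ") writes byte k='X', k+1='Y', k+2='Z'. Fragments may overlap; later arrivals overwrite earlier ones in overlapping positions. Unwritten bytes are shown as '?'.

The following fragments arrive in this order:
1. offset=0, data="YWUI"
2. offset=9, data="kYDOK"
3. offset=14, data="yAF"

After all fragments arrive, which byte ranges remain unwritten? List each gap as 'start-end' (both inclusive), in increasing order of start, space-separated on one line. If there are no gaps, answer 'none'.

Fragment 1: offset=0 len=4
Fragment 2: offset=9 len=5
Fragment 3: offset=14 len=3
Gaps: 4-8 17-19

Answer: 4-8 17-19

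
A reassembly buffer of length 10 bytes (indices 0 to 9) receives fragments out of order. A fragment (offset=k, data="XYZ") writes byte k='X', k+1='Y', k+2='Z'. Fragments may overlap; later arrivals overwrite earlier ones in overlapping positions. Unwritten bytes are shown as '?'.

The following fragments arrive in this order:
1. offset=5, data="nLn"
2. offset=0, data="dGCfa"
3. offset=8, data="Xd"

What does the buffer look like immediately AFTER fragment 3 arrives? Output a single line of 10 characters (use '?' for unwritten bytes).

Answer: dGCfanLnXd

Derivation:
Fragment 1: offset=5 data="nLn" -> buffer=?????nLn??
Fragment 2: offset=0 data="dGCfa" -> buffer=dGCfanLn??
Fragment 3: offset=8 data="Xd" -> buffer=dGCfanLnXd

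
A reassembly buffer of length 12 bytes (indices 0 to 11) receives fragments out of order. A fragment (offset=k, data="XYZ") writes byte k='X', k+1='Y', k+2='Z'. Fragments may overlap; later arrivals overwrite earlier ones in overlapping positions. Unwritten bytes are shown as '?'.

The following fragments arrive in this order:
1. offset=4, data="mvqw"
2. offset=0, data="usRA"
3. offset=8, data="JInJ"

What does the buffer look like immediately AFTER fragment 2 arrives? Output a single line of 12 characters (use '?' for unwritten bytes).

Fragment 1: offset=4 data="mvqw" -> buffer=????mvqw????
Fragment 2: offset=0 data="usRA" -> buffer=usRAmvqw????

Answer: usRAmvqw????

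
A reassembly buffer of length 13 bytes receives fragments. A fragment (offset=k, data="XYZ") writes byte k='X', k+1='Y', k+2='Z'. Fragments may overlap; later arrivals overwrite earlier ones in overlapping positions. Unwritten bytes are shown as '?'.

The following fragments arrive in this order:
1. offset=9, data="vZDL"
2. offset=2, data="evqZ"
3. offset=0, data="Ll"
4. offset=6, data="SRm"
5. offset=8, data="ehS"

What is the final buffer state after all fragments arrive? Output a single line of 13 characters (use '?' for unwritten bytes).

Fragment 1: offset=9 data="vZDL" -> buffer=?????????vZDL
Fragment 2: offset=2 data="evqZ" -> buffer=??evqZ???vZDL
Fragment 3: offset=0 data="Ll" -> buffer=LlevqZ???vZDL
Fragment 4: offset=6 data="SRm" -> buffer=LlevqZSRmvZDL
Fragment 5: offset=8 data="ehS" -> buffer=LlevqZSRehSDL

Answer: LlevqZSRehSDL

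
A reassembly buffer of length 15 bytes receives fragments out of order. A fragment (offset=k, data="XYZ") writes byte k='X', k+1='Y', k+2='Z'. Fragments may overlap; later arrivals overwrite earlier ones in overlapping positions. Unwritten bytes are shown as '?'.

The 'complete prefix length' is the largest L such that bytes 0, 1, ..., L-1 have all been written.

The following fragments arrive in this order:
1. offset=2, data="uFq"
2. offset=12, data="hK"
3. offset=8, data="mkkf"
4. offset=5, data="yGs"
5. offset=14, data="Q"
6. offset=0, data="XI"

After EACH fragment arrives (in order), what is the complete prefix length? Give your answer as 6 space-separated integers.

Fragment 1: offset=2 data="uFq" -> buffer=??uFq?????????? -> prefix_len=0
Fragment 2: offset=12 data="hK" -> buffer=??uFq???????hK? -> prefix_len=0
Fragment 3: offset=8 data="mkkf" -> buffer=??uFq???mkkfhK? -> prefix_len=0
Fragment 4: offset=5 data="yGs" -> buffer=??uFqyGsmkkfhK? -> prefix_len=0
Fragment 5: offset=14 data="Q" -> buffer=??uFqyGsmkkfhKQ -> prefix_len=0
Fragment 6: offset=0 data="XI" -> buffer=XIuFqyGsmkkfhKQ -> prefix_len=15

Answer: 0 0 0 0 0 15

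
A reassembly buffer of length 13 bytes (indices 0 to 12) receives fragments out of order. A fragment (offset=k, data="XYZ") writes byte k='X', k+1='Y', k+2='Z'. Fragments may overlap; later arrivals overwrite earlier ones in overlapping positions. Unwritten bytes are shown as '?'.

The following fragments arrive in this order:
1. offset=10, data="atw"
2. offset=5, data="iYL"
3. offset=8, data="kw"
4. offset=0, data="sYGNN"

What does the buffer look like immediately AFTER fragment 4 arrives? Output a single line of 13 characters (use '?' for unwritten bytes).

Answer: sYGNNiYLkwatw

Derivation:
Fragment 1: offset=10 data="atw" -> buffer=??????????atw
Fragment 2: offset=5 data="iYL" -> buffer=?????iYL??atw
Fragment 3: offset=8 data="kw" -> buffer=?????iYLkwatw
Fragment 4: offset=0 data="sYGNN" -> buffer=sYGNNiYLkwatw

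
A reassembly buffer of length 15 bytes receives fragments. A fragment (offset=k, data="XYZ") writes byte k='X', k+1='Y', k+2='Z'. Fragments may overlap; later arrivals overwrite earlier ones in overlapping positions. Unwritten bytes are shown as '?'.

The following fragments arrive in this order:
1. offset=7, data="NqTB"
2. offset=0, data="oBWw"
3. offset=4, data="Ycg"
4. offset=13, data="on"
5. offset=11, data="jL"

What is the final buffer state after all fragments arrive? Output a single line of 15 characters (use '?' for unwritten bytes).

Answer: oBWwYcgNqTBjLon

Derivation:
Fragment 1: offset=7 data="NqTB" -> buffer=???????NqTB????
Fragment 2: offset=0 data="oBWw" -> buffer=oBWw???NqTB????
Fragment 3: offset=4 data="Ycg" -> buffer=oBWwYcgNqTB????
Fragment 4: offset=13 data="on" -> buffer=oBWwYcgNqTB??on
Fragment 5: offset=11 data="jL" -> buffer=oBWwYcgNqTBjLon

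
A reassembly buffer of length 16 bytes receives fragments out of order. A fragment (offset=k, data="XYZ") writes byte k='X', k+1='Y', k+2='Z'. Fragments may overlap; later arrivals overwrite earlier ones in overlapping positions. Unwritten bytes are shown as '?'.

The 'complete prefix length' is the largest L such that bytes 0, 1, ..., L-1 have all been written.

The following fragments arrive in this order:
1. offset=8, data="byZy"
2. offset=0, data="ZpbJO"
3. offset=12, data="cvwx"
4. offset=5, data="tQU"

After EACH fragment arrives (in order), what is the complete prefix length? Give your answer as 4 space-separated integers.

Answer: 0 5 5 16

Derivation:
Fragment 1: offset=8 data="byZy" -> buffer=????????byZy???? -> prefix_len=0
Fragment 2: offset=0 data="ZpbJO" -> buffer=ZpbJO???byZy???? -> prefix_len=5
Fragment 3: offset=12 data="cvwx" -> buffer=ZpbJO???byZycvwx -> prefix_len=5
Fragment 4: offset=5 data="tQU" -> buffer=ZpbJOtQUbyZycvwx -> prefix_len=16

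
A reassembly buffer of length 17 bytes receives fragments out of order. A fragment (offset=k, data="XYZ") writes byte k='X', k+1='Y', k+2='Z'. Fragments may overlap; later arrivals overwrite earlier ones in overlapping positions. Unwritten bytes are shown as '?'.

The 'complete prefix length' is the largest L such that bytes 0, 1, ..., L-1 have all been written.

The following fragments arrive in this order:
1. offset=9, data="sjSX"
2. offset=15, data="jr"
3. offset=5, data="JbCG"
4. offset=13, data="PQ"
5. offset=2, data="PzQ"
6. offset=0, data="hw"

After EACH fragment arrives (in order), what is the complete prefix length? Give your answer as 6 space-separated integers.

Fragment 1: offset=9 data="sjSX" -> buffer=?????????sjSX???? -> prefix_len=0
Fragment 2: offset=15 data="jr" -> buffer=?????????sjSX??jr -> prefix_len=0
Fragment 3: offset=5 data="JbCG" -> buffer=?????JbCGsjSX??jr -> prefix_len=0
Fragment 4: offset=13 data="PQ" -> buffer=?????JbCGsjSXPQjr -> prefix_len=0
Fragment 5: offset=2 data="PzQ" -> buffer=??PzQJbCGsjSXPQjr -> prefix_len=0
Fragment 6: offset=0 data="hw" -> buffer=hwPzQJbCGsjSXPQjr -> prefix_len=17

Answer: 0 0 0 0 0 17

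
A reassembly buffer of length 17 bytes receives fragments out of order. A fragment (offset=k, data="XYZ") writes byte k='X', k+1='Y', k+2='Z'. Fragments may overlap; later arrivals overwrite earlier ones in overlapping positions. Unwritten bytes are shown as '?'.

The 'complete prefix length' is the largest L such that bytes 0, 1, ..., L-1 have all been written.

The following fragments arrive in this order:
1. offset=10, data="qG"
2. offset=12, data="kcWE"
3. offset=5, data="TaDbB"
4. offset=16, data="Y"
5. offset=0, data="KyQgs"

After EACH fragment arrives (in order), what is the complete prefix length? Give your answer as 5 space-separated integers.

Fragment 1: offset=10 data="qG" -> buffer=??????????qG????? -> prefix_len=0
Fragment 2: offset=12 data="kcWE" -> buffer=??????????qGkcWE? -> prefix_len=0
Fragment 3: offset=5 data="TaDbB" -> buffer=?????TaDbBqGkcWE? -> prefix_len=0
Fragment 4: offset=16 data="Y" -> buffer=?????TaDbBqGkcWEY -> prefix_len=0
Fragment 5: offset=0 data="KyQgs" -> buffer=KyQgsTaDbBqGkcWEY -> prefix_len=17

Answer: 0 0 0 0 17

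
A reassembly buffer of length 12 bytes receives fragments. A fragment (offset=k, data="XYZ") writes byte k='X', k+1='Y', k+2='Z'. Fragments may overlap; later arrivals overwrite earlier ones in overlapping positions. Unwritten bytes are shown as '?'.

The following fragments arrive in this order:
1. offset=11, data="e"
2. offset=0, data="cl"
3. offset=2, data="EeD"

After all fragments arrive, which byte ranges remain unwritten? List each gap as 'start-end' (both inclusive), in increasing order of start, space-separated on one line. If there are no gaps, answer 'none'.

Fragment 1: offset=11 len=1
Fragment 2: offset=0 len=2
Fragment 3: offset=2 len=3
Gaps: 5-10

Answer: 5-10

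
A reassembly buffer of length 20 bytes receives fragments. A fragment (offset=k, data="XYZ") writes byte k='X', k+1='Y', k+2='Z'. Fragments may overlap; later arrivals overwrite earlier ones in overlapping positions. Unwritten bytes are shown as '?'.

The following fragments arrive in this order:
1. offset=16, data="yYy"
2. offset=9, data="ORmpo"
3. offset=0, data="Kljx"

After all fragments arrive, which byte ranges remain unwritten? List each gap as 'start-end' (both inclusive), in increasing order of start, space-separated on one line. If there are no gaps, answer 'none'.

Answer: 4-8 14-15 19-19

Derivation:
Fragment 1: offset=16 len=3
Fragment 2: offset=9 len=5
Fragment 3: offset=0 len=4
Gaps: 4-8 14-15 19-19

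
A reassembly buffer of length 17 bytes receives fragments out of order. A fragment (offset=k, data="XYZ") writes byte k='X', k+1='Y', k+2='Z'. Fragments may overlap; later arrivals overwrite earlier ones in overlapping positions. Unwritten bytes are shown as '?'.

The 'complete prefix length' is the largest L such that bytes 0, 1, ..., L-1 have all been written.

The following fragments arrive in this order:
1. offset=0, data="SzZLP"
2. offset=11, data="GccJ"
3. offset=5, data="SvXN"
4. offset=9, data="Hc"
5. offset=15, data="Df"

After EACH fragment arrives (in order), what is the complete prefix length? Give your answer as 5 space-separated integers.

Answer: 5 5 9 15 17

Derivation:
Fragment 1: offset=0 data="SzZLP" -> buffer=SzZLP???????????? -> prefix_len=5
Fragment 2: offset=11 data="GccJ" -> buffer=SzZLP??????GccJ?? -> prefix_len=5
Fragment 3: offset=5 data="SvXN" -> buffer=SzZLPSvXN??GccJ?? -> prefix_len=9
Fragment 4: offset=9 data="Hc" -> buffer=SzZLPSvXNHcGccJ?? -> prefix_len=15
Fragment 5: offset=15 data="Df" -> buffer=SzZLPSvXNHcGccJDf -> prefix_len=17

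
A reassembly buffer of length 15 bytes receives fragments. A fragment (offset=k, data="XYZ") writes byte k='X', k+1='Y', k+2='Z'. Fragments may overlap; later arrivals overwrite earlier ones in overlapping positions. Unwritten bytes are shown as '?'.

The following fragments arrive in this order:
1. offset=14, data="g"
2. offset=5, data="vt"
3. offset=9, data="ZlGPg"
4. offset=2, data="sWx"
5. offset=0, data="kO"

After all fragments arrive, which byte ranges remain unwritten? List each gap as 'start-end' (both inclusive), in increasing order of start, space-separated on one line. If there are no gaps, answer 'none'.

Fragment 1: offset=14 len=1
Fragment 2: offset=5 len=2
Fragment 3: offset=9 len=5
Fragment 4: offset=2 len=3
Fragment 5: offset=0 len=2
Gaps: 7-8

Answer: 7-8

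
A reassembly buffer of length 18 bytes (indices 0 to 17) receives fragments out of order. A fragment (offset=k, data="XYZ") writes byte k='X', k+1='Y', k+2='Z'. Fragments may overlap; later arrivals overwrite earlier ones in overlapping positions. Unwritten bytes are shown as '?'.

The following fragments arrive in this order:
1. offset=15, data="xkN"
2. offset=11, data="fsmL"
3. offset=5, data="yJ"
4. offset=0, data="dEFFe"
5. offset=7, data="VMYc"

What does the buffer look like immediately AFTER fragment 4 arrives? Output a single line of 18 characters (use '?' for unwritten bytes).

Answer: dEFFeyJ????fsmLxkN

Derivation:
Fragment 1: offset=15 data="xkN" -> buffer=???????????????xkN
Fragment 2: offset=11 data="fsmL" -> buffer=???????????fsmLxkN
Fragment 3: offset=5 data="yJ" -> buffer=?????yJ????fsmLxkN
Fragment 4: offset=0 data="dEFFe" -> buffer=dEFFeyJ????fsmLxkN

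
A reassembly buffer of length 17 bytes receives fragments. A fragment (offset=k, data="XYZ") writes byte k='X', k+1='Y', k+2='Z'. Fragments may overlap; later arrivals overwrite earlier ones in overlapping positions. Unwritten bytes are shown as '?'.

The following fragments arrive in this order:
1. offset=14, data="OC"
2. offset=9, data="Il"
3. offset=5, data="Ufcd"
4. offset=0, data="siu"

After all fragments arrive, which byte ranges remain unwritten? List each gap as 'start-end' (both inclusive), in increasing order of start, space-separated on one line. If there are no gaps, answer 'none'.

Fragment 1: offset=14 len=2
Fragment 2: offset=9 len=2
Fragment 3: offset=5 len=4
Fragment 4: offset=0 len=3
Gaps: 3-4 11-13 16-16

Answer: 3-4 11-13 16-16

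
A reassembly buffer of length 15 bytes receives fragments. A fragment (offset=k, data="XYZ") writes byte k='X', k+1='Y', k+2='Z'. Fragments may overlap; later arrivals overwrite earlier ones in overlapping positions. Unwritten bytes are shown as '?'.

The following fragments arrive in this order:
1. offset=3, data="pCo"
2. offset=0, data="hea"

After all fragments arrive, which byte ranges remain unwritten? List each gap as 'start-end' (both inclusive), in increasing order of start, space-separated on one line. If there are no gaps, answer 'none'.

Fragment 1: offset=3 len=3
Fragment 2: offset=0 len=3
Gaps: 6-14

Answer: 6-14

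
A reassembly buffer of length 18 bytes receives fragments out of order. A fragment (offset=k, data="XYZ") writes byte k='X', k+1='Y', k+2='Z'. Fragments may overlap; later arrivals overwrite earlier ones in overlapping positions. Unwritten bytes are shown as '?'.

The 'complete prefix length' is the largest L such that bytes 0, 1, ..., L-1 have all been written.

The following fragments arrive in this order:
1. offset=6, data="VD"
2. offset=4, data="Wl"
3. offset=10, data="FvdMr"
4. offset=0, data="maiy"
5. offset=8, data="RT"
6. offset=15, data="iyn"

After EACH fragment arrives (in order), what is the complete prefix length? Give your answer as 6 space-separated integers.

Answer: 0 0 0 8 15 18

Derivation:
Fragment 1: offset=6 data="VD" -> buffer=??????VD?????????? -> prefix_len=0
Fragment 2: offset=4 data="Wl" -> buffer=????WlVD?????????? -> prefix_len=0
Fragment 3: offset=10 data="FvdMr" -> buffer=????WlVD??FvdMr??? -> prefix_len=0
Fragment 4: offset=0 data="maiy" -> buffer=maiyWlVD??FvdMr??? -> prefix_len=8
Fragment 5: offset=8 data="RT" -> buffer=maiyWlVDRTFvdMr??? -> prefix_len=15
Fragment 6: offset=15 data="iyn" -> buffer=maiyWlVDRTFvdMriyn -> prefix_len=18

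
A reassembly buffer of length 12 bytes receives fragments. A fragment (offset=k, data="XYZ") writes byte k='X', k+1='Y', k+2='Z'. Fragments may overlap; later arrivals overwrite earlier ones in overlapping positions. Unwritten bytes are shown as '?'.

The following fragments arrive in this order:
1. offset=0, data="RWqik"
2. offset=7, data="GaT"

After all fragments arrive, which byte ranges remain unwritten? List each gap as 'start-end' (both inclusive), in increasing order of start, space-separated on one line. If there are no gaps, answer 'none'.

Answer: 5-6 10-11

Derivation:
Fragment 1: offset=0 len=5
Fragment 2: offset=7 len=3
Gaps: 5-6 10-11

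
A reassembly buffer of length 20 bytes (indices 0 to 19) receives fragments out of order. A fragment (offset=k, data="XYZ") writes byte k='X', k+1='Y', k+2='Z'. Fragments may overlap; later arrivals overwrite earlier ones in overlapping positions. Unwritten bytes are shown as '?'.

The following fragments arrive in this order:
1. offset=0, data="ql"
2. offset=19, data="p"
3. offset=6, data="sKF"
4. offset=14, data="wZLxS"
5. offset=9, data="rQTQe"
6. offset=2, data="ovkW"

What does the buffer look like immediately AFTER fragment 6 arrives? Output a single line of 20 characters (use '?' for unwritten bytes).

Fragment 1: offset=0 data="ql" -> buffer=ql??????????????????
Fragment 2: offset=19 data="p" -> buffer=ql?????????????????p
Fragment 3: offset=6 data="sKF" -> buffer=ql????sKF??????????p
Fragment 4: offset=14 data="wZLxS" -> buffer=ql????sKF?????wZLxSp
Fragment 5: offset=9 data="rQTQe" -> buffer=ql????sKFrQTQewZLxSp
Fragment 6: offset=2 data="ovkW" -> buffer=qlovkWsKFrQTQewZLxSp

Answer: qlovkWsKFrQTQewZLxSp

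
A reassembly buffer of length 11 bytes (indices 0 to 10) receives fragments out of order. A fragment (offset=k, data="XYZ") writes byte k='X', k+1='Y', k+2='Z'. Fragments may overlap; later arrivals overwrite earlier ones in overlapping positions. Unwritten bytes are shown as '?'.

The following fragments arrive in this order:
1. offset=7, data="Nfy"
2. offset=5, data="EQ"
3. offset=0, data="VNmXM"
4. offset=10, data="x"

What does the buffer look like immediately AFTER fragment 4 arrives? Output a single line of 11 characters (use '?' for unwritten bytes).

Fragment 1: offset=7 data="Nfy" -> buffer=???????Nfy?
Fragment 2: offset=5 data="EQ" -> buffer=?????EQNfy?
Fragment 3: offset=0 data="VNmXM" -> buffer=VNmXMEQNfy?
Fragment 4: offset=10 data="x" -> buffer=VNmXMEQNfyx

Answer: VNmXMEQNfyx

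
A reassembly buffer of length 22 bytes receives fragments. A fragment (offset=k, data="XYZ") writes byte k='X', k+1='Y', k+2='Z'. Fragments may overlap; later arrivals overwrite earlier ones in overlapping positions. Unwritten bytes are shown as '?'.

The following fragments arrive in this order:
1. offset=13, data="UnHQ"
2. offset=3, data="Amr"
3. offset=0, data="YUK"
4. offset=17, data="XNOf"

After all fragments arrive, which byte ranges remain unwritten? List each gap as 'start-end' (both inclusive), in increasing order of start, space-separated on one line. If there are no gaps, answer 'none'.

Answer: 6-12 21-21

Derivation:
Fragment 1: offset=13 len=4
Fragment 2: offset=3 len=3
Fragment 3: offset=0 len=3
Fragment 4: offset=17 len=4
Gaps: 6-12 21-21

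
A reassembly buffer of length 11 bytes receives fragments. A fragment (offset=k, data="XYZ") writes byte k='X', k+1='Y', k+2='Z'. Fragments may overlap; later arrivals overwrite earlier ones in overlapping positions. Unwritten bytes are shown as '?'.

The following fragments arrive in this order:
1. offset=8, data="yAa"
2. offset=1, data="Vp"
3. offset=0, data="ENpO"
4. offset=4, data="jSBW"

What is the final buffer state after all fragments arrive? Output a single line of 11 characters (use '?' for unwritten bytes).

Answer: ENpOjSBWyAa

Derivation:
Fragment 1: offset=8 data="yAa" -> buffer=????????yAa
Fragment 2: offset=1 data="Vp" -> buffer=?Vp?????yAa
Fragment 3: offset=0 data="ENpO" -> buffer=ENpO????yAa
Fragment 4: offset=4 data="jSBW" -> buffer=ENpOjSBWyAa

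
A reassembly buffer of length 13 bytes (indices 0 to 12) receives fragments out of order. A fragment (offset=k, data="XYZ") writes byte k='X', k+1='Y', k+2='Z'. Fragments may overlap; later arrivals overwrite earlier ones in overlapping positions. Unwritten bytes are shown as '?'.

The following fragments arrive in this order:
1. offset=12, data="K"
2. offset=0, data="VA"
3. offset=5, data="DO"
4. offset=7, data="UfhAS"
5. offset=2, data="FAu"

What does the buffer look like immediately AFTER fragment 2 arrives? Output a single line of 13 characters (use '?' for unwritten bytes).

Answer: VA??????????K

Derivation:
Fragment 1: offset=12 data="K" -> buffer=????????????K
Fragment 2: offset=0 data="VA" -> buffer=VA??????????K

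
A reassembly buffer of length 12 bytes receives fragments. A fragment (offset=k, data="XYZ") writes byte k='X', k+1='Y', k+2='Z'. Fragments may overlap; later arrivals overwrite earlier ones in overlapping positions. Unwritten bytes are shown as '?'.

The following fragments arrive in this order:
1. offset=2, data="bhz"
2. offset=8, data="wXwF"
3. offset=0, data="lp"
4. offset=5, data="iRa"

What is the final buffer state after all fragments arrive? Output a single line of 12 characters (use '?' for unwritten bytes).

Answer: lpbhziRawXwF

Derivation:
Fragment 1: offset=2 data="bhz" -> buffer=??bhz???????
Fragment 2: offset=8 data="wXwF" -> buffer=??bhz???wXwF
Fragment 3: offset=0 data="lp" -> buffer=lpbhz???wXwF
Fragment 4: offset=5 data="iRa" -> buffer=lpbhziRawXwF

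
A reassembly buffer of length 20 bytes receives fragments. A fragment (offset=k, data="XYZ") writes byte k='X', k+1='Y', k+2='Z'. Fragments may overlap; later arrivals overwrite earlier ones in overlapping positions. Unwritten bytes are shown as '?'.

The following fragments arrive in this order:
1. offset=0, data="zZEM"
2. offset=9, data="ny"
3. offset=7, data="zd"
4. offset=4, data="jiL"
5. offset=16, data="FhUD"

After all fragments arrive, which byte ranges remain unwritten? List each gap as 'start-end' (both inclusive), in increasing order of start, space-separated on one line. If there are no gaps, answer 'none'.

Answer: 11-15

Derivation:
Fragment 1: offset=0 len=4
Fragment 2: offset=9 len=2
Fragment 3: offset=7 len=2
Fragment 4: offset=4 len=3
Fragment 5: offset=16 len=4
Gaps: 11-15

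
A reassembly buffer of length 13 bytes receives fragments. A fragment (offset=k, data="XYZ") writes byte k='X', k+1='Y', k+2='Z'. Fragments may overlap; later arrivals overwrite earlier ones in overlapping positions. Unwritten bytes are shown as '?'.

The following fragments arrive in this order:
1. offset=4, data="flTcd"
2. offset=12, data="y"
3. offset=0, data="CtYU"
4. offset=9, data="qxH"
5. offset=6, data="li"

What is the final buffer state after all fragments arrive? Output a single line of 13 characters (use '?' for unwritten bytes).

Fragment 1: offset=4 data="flTcd" -> buffer=????flTcd????
Fragment 2: offset=12 data="y" -> buffer=????flTcd???y
Fragment 3: offset=0 data="CtYU" -> buffer=CtYUflTcd???y
Fragment 4: offset=9 data="qxH" -> buffer=CtYUflTcdqxHy
Fragment 5: offset=6 data="li" -> buffer=CtYUfllidqxHy

Answer: CtYUfllidqxHy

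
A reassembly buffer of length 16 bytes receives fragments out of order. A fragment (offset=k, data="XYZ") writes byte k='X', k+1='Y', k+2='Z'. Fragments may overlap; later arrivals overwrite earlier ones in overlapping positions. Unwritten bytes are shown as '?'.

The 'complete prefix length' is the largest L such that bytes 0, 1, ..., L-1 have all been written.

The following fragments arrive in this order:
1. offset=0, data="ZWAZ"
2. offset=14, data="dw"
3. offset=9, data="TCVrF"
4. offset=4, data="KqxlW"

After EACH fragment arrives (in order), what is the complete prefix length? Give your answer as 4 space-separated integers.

Fragment 1: offset=0 data="ZWAZ" -> buffer=ZWAZ???????????? -> prefix_len=4
Fragment 2: offset=14 data="dw" -> buffer=ZWAZ??????????dw -> prefix_len=4
Fragment 3: offset=9 data="TCVrF" -> buffer=ZWAZ?????TCVrFdw -> prefix_len=4
Fragment 4: offset=4 data="KqxlW" -> buffer=ZWAZKqxlWTCVrFdw -> prefix_len=16

Answer: 4 4 4 16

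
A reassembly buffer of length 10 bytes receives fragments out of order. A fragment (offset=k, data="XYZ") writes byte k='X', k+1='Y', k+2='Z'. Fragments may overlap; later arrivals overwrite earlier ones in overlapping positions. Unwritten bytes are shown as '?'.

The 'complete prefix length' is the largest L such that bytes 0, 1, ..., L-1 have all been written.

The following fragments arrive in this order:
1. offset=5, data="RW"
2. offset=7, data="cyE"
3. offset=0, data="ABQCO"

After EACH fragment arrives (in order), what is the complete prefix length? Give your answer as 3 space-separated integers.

Answer: 0 0 10

Derivation:
Fragment 1: offset=5 data="RW" -> buffer=?????RW??? -> prefix_len=0
Fragment 2: offset=7 data="cyE" -> buffer=?????RWcyE -> prefix_len=0
Fragment 3: offset=0 data="ABQCO" -> buffer=ABQCORWcyE -> prefix_len=10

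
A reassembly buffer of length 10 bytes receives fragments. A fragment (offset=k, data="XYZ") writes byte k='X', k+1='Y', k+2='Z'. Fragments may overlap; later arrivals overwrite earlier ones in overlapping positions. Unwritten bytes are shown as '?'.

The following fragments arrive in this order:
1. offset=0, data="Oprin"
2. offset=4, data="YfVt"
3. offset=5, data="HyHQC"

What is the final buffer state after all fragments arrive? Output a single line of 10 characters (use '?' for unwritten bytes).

Answer: OpriYHyHQC

Derivation:
Fragment 1: offset=0 data="Oprin" -> buffer=Oprin?????
Fragment 2: offset=4 data="YfVt" -> buffer=OpriYfVt??
Fragment 3: offset=5 data="HyHQC" -> buffer=OpriYHyHQC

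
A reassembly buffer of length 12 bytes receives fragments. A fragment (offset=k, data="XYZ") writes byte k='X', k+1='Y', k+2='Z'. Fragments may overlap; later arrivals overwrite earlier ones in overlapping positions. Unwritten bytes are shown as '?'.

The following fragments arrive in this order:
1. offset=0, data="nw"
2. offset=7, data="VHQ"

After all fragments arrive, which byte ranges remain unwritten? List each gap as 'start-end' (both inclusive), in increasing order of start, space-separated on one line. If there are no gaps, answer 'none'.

Fragment 1: offset=0 len=2
Fragment 2: offset=7 len=3
Gaps: 2-6 10-11

Answer: 2-6 10-11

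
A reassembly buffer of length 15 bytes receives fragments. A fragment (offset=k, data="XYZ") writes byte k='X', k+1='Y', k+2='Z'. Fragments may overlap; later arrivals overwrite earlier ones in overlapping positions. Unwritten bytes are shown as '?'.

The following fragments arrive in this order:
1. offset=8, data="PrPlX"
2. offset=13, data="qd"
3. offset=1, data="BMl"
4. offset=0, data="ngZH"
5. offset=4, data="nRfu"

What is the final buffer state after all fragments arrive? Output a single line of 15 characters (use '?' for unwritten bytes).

Fragment 1: offset=8 data="PrPlX" -> buffer=????????PrPlX??
Fragment 2: offset=13 data="qd" -> buffer=????????PrPlXqd
Fragment 3: offset=1 data="BMl" -> buffer=?BMl????PrPlXqd
Fragment 4: offset=0 data="ngZH" -> buffer=ngZH????PrPlXqd
Fragment 5: offset=4 data="nRfu" -> buffer=ngZHnRfuPrPlXqd

Answer: ngZHnRfuPrPlXqd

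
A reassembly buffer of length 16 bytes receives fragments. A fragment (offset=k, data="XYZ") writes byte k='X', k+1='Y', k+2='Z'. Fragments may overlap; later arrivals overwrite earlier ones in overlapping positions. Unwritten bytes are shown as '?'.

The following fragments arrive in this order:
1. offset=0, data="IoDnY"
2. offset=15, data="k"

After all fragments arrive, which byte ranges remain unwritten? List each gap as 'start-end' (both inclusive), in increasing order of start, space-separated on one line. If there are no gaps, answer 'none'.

Answer: 5-14

Derivation:
Fragment 1: offset=0 len=5
Fragment 2: offset=15 len=1
Gaps: 5-14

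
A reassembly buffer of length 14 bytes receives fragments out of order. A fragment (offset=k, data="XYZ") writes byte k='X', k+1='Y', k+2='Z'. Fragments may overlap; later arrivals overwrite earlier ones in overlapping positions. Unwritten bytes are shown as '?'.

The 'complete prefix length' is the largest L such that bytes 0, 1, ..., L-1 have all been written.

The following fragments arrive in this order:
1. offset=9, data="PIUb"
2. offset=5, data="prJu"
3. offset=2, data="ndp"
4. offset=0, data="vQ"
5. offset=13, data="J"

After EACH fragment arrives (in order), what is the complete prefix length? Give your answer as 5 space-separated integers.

Fragment 1: offset=9 data="PIUb" -> buffer=?????????PIUb? -> prefix_len=0
Fragment 2: offset=5 data="prJu" -> buffer=?????prJuPIUb? -> prefix_len=0
Fragment 3: offset=2 data="ndp" -> buffer=??ndpprJuPIUb? -> prefix_len=0
Fragment 4: offset=0 data="vQ" -> buffer=vQndpprJuPIUb? -> prefix_len=13
Fragment 5: offset=13 data="J" -> buffer=vQndpprJuPIUbJ -> prefix_len=14

Answer: 0 0 0 13 14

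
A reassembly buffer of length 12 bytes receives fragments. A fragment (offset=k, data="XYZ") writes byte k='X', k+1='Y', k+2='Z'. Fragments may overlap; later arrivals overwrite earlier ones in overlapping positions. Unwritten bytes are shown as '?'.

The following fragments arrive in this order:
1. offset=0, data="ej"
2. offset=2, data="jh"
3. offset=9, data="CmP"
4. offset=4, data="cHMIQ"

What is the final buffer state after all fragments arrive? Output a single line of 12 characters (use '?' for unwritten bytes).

Fragment 1: offset=0 data="ej" -> buffer=ej??????????
Fragment 2: offset=2 data="jh" -> buffer=ejjh????????
Fragment 3: offset=9 data="CmP" -> buffer=ejjh?????CmP
Fragment 4: offset=4 data="cHMIQ" -> buffer=ejjhcHMIQCmP

Answer: ejjhcHMIQCmP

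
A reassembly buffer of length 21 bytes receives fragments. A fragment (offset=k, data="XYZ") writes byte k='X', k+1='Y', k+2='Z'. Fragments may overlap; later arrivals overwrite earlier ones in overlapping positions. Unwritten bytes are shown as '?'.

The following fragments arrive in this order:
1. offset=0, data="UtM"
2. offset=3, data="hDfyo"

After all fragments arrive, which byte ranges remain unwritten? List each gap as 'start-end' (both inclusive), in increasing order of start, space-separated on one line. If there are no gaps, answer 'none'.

Fragment 1: offset=0 len=3
Fragment 2: offset=3 len=5
Gaps: 8-20

Answer: 8-20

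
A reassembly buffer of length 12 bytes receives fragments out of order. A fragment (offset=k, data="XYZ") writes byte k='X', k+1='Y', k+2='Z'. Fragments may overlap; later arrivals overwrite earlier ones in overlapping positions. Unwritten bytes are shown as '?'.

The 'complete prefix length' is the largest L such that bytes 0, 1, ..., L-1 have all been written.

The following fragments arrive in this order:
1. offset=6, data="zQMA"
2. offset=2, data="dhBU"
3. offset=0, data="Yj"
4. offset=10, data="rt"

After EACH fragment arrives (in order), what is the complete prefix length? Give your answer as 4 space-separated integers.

Answer: 0 0 10 12

Derivation:
Fragment 1: offset=6 data="zQMA" -> buffer=??????zQMA?? -> prefix_len=0
Fragment 2: offset=2 data="dhBU" -> buffer=??dhBUzQMA?? -> prefix_len=0
Fragment 3: offset=0 data="Yj" -> buffer=YjdhBUzQMA?? -> prefix_len=10
Fragment 4: offset=10 data="rt" -> buffer=YjdhBUzQMArt -> prefix_len=12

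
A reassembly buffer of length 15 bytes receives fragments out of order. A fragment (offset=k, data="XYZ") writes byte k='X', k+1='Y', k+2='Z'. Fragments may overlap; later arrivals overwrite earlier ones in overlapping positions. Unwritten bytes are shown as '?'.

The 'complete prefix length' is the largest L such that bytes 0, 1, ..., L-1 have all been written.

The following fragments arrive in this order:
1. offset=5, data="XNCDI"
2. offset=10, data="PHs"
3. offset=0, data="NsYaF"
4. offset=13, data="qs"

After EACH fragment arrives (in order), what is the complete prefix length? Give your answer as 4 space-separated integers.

Answer: 0 0 13 15

Derivation:
Fragment 1: offset=5 data="XNCDI" -> buffer=?????XNCDI????? -> prefix_len=0
Fragment 2: offset=10 data="PHs" -> buffer=?????XNCDIPHs?? -> prefix_len=0
Fragment 3: offset=0 data="NsYaF" -> buffer=NsYaFXNCDIPHs?? -> prefix_len=13
Fragment 4: offset=13 data="qs" -> buffer=NsYaFXNCDIPHsqs -> prefix_len=15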